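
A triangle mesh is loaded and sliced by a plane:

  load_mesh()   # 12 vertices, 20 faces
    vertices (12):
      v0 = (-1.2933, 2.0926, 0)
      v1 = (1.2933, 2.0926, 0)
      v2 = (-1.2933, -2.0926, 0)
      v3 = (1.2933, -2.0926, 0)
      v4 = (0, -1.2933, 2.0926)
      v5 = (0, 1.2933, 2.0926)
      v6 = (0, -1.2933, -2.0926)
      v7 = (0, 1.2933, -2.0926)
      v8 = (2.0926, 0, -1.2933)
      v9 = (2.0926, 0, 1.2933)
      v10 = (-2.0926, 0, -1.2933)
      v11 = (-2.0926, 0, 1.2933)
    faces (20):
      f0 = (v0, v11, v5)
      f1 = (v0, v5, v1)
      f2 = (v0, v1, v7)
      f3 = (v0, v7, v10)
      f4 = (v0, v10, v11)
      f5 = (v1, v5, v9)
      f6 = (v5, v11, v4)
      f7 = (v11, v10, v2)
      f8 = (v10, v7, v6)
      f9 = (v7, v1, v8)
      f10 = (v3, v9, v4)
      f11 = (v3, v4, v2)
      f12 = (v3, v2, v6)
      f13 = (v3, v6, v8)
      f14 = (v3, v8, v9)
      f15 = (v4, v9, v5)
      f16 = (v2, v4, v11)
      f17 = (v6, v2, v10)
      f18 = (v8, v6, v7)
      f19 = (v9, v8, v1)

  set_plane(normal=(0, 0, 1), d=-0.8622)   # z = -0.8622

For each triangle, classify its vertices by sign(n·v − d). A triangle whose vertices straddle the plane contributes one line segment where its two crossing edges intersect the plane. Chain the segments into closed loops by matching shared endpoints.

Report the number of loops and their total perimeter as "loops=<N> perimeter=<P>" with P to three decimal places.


loops=1 perimeter=12.057

Straddling triangles (10 of 20):
  (v0,v1,v7) [++-] → (0.76043, 1.76327, -0.8622)–(-0.76043, 1.76327, -0.8622)  len=1.5209
  (v0,v7,v10) [+--] → (-0.76043, 1.76327, -0.8622)–(-1.82617, 0.697533, -0.8622)  len=1.5072
  (v0,v10,v11) [+-+] → (-1.82617, 0.697533, -0.8622)–(-2.0926, 0, -0.8622)  len=0.7467
  (v11,v10,v2) [+-+] → (-2.0926, 0, -0.8622)–(-1.82617, -0.697533, -0.8622)  len=0.7467
  (v7,v1,v8) [-+-] → (0.76043, 1.76327, -0.8622)–(1.82617, 0.697533, -0.8622)  len=1.5072
  (v3,v2,v6) [++-] → (-0.76043, -1.76327, -0.8622)–(0.76043, -1.76327, -0.8622)  len=1.5209
  (v3,v6,v8) [+--] → (0.76043, -1.76327, -0.8622)–(1.82617, -0.697533, -0.8622)  len=1.5072
  (v3,v8,v9) [+-+] → (1.82617, -0.697533, -0.8622)–(2.0926, 0, -0.8622)  len=0.7467
  (v6,v2,v10) [-+-] → (-0.76043, -1.76327, -0.8622)–(-1.82617, -0.697533, -0.8622)  len=1.5072
  (v9,v8,v1) [+-+] → (2.0926, 0, -0.8622)–(1.82617, 0.697533, -0.8622)  len=0.7467

Chained into 1 loop(s):
  loop 1: 10 segments, perimeter = 12.0572
Total perimeter = 12.057


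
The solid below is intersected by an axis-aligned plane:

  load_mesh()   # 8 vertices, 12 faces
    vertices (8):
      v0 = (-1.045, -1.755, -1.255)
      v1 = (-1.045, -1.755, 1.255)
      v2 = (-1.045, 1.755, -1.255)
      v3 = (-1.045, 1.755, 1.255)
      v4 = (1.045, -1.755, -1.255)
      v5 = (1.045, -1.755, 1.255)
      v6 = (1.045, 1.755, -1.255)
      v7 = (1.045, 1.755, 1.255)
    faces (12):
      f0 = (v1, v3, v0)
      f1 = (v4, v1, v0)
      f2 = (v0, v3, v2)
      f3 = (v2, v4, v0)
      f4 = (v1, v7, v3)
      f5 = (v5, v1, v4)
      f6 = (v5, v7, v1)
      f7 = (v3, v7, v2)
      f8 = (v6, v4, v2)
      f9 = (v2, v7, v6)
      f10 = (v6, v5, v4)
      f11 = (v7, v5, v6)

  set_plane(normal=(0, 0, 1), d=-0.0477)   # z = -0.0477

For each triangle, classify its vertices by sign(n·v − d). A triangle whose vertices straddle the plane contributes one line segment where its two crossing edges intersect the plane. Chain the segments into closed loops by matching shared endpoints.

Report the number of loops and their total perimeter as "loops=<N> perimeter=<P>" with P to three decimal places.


Straddling triangles (8 of 12):
  (v1,v3,v0) [++-] → (-1.045, -0.066704, -0.0477)–(-1.045, -1.755, -0.0477)  len=1.6883
  (v4,v1,v0) [-+-] → (0.0397183, -1.755, -0.0477)–(-1.045, -1.755, -0.0477)  len=1.0847
  (v0,v3,v2) [-+-] → (-1.045, -0.066704, -0.0477)–(-1.045, 1.755, -0.0477)  len=1.8217
  (v5,v1,v4) [++-] → (0.0397183, -1.755, -0.0477)–(1.045, -1.755, -0.0477)  len=1.0053
  (v3,v7,v2) [++-] → (-0.0397183, 1.755, -0.0477)–(-1.045, 1.755, -0.0477)  len=1.0053
  (v2,v7,v6) [-+-] → (-0.0397183, 1.755, -0.0477)–(1.045, 1.755, -0.0477)  len=1.0847
  (v6,v5,v4) [-+-] → (1.045, 0.066704, -0.0477)–(1.045, -1.755, -0.0477)  len=1.8217
  (v7,v5,v6) [++-] → (1.045, 0.066704, -0.0477)–(1.045, 1.755, -0.0477)  len=1.6883

Chained into 1 loop(s):
  loop 1: 8 segments, perimeter = 11.2000
Total perimeter = 11.200

loops=1 perimeter=11.200


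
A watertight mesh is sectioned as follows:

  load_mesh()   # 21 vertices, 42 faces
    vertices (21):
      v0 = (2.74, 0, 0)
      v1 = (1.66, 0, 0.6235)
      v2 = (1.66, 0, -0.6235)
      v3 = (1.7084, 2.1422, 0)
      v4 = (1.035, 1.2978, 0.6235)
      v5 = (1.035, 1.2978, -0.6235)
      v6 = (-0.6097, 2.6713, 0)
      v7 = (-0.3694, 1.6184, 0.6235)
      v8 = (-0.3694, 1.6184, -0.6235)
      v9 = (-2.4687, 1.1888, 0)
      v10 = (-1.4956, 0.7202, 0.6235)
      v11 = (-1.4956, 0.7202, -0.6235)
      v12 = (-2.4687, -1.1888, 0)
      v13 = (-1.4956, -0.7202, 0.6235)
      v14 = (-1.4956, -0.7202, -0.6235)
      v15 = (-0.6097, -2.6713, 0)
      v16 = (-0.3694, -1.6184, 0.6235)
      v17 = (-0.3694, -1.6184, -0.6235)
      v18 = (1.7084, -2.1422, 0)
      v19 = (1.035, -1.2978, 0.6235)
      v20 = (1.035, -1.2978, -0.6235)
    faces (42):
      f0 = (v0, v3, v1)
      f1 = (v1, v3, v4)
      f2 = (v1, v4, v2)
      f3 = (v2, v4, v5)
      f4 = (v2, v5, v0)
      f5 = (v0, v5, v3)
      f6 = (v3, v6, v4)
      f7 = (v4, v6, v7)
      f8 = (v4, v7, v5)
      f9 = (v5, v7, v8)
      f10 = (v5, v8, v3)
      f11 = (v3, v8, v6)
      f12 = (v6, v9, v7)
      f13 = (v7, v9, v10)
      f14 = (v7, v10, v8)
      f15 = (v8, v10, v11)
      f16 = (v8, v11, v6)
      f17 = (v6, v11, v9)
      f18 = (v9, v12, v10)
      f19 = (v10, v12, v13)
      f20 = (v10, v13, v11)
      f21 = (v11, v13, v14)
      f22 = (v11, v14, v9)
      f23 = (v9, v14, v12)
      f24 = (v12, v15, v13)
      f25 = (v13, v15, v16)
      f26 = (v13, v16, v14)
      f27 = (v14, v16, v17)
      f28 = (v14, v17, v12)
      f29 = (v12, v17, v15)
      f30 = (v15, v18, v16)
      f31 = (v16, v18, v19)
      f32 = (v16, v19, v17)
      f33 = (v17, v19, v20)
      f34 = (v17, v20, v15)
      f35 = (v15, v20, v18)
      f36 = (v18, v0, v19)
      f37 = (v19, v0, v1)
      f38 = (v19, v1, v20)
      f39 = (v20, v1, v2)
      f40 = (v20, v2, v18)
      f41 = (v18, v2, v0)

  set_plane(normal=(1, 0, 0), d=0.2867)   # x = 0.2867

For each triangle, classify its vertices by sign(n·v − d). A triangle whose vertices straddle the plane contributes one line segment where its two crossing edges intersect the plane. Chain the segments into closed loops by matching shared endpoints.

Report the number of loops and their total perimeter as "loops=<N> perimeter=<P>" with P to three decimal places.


loops=2 perimeter=7.201

Straddling triangles (12 of 42):
  (v3,v6,v4) [+-+] → (0.2867, 2.4667, 0)–(0.2867, 1.92271, 0.339822)  len=0.6414
  (v4,v6,v7) [+--] → (0.2867, 1.92271, 0.339822)–(0.2867, 1.46862, 0.6235)  len=0.5354
  (v4,v7,v5) [+-+] → (0.2867, 1.46862, 0.6235)–(0.2867, 1.46862, 0.0409333)  len=0.5826
  (v5,v7,v8) [+--] → (0.2867, 1.46862, 0.0409333)–(0.2867, 1.46862, -0.6235)  len=0.6644
  (v5,v8,v3) [+-+] → (0.2867, 1.46862, -0.6235)–(0.2867, 1.7838, -0.426619)  len=0.3716
  (v3,v8,v6) [+--] → (0.2867, 1.7838, -0.426619)–(0.2867, 2.4667, 0)  len=0.8052
  (v15,v18,v16) [-+-] → (0.2867, -2.4667, 0)–(0.2867, -1.7838, 0.426619)  len=0.8052
  (v16,v18,v19) [-++] → (0.2867, -1.7838, 0.426619)–(0.2867, -1.46862, 0.6235)  len=0.3716
  (v16,v19,v17) [-+-] → (0.2867, -1.46862, 0.6235)–(0.2867, -1.46862, -0.0409333)  len=0.6644
  (v17,v19,v20) [-++] → (0.2867, -1.46862, -0.0409333)–(0.2867, -1.46862, -0.6235)  len=0.5826
  (v17,v20,v15) [-+-] → (0.2867, -1.46862, -0.6235)–(0.2867, -1.92271, -0.339822)  len=0.5354
  (v15,v20,v18) [-++] → (0.2867, -1.92271, -0.339822)–(0.2867, -2.4667, 0)  len=0.6414

Chained into 2 loop(s):
  loop 1: 6 segments, perimeter = 3.6006
  loop 2: 6 segments, perimeter = 3.6006
Total perimeter = 7.201


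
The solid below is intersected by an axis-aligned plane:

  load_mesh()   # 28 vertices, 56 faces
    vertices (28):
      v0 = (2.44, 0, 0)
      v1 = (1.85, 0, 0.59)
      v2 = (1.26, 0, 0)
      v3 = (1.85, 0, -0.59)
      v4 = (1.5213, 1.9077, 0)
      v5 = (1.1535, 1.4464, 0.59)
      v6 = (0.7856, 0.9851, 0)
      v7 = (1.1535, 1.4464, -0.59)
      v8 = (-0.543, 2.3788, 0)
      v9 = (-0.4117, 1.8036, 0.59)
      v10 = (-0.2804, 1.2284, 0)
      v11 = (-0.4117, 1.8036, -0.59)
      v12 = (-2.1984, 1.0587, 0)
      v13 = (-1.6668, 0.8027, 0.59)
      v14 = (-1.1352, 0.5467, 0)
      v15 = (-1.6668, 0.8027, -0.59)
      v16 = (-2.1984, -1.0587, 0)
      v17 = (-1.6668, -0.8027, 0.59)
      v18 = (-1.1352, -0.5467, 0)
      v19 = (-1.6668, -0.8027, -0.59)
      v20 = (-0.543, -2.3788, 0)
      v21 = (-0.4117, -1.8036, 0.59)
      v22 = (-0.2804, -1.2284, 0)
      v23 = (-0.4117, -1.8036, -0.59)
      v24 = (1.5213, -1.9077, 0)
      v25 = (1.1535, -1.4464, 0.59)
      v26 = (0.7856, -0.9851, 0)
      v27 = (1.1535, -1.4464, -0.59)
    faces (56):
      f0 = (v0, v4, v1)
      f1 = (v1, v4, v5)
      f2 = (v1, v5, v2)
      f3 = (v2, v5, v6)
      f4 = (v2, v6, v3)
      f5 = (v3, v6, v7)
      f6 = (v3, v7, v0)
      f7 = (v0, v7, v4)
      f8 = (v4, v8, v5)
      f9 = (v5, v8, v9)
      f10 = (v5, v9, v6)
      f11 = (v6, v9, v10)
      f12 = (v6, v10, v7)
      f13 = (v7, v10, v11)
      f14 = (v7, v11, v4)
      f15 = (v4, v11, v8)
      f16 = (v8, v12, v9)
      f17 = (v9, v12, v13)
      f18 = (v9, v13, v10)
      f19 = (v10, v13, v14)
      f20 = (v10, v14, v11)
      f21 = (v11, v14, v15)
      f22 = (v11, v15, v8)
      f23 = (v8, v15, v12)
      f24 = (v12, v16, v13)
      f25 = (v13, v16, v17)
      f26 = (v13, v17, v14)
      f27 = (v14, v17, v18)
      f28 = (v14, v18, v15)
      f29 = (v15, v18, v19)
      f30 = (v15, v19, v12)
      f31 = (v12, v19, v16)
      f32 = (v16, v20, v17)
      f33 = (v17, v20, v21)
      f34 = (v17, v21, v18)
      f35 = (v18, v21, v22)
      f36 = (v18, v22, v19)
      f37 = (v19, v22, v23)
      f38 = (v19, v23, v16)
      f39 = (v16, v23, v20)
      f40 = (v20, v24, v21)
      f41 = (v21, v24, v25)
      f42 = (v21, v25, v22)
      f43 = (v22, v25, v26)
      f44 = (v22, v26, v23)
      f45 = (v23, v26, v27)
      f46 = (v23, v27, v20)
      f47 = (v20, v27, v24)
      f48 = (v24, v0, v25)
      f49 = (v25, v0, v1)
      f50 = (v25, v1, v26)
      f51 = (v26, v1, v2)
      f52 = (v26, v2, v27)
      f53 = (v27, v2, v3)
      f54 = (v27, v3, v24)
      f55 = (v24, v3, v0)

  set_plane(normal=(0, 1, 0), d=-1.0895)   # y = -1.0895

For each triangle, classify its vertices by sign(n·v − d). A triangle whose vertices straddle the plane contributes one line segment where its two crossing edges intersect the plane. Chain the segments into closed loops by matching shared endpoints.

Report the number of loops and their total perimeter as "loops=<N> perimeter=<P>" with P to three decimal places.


Straddling triangles (18 of 56):
  (v16,v20,v17) [+-+] → (-2.15978, -1.0895, 0)–(-1.4623, -1.0895, 0.482639)  len=0.8482
  (v17,v20,v21) [+--] → (-1.4623, -1.0895, 0.482639)–(-1.30716, -1.0895, 0.59)  len=0.1887
  (v17,v21,v18) [+-+] → (-1.30716, -1.0895, 0.59)–(-0.822752, -1.0895, 0.254795)  len=0.5891
  (v18,v21,v22) [+--] → (-0.822752, -1.0895, 0.254795)–(-0.45457, -1.0895, 0)  len=0.4477
  (v18,v22,v19) [+-+] → (-0.45457, -1.0895, 0)–(-0.732763, -1.0895, -0.192509)  len=0.3383
  (v19,v22,v23) [+--] → (-0.732763, -1.0895, -0.192509)–(-1.30716, -1.0895, -0.59)  len=0.6985
  (v19,v23,v16) [+-+] → (-1.30716, -1.0895, -0.59)–(-2.12452, -1.0895, -0.0243952)  len=0.9940
  (v16,v23,v20) [+--] → (-2.12452, -1.0895, -0.0243952)–(-2.15978, -1.0895, 0)  len=0.0429
  (v22,v25,v26) [--+] → (0.868862, -1.0895, 0.133527)–(0.32818, -1.0895, 0)  len=0.5569
  (v22,v26,v23) [-+-] → (0.32818, -1.0895, 0)–(0.632884, -1.0895, -0.0752547)  len=0.3139
  (v23,v26,v27) [-+-] → (0.632884, -1.0895, -0.0752547)–(0.868862, -1.0895, -0.133527)  len=0.2431
  (v24,v0,v25) [-+-] → (1.91532, -1.0895, 0)–(1.47094, -1.0895, 0.444417)  len=0.6285
  (v25,v0,v1) [-++] → (1.47094, -1.0895, 0.444417)–(1.32536, -1.0895, 0.59)  len=0.2059
  (v25,v1,v26) [-++] → (1.32536, -1.0895, 0.59)–(0.868862, -1.0895, 0.133527)  len=0.6456
  (v26,v2,v27) [++-] → (1.17978, -1.0895, -0.444417)–(0.868862, -1.0895, -0.133527)  len=0.4397
  (v27,v2,v3) [-++] → (1.17978, -1.0895, -0.444417)–(1.32536, -1.0895, -0.59)  len=0.2059
  (v27,v3,v24) [-+-] → (1.32536, -1.0895, -0.59)–(1.66228, -1.0895, -0.253047)  len=0.4765
  (v24,v3,v0) [-++] → (1.66228, -1.0895, -0.253047)–(1.91532, -1.0895, 0)  len=0.3579

Chained into 2 loop(s):
  loop 1: 8 segments, perimeter = 4.1474
  loop 2: 10 segments, perimeter = 4.0737
Total perimeter = 8.221

loops=2 perimeter=8.221


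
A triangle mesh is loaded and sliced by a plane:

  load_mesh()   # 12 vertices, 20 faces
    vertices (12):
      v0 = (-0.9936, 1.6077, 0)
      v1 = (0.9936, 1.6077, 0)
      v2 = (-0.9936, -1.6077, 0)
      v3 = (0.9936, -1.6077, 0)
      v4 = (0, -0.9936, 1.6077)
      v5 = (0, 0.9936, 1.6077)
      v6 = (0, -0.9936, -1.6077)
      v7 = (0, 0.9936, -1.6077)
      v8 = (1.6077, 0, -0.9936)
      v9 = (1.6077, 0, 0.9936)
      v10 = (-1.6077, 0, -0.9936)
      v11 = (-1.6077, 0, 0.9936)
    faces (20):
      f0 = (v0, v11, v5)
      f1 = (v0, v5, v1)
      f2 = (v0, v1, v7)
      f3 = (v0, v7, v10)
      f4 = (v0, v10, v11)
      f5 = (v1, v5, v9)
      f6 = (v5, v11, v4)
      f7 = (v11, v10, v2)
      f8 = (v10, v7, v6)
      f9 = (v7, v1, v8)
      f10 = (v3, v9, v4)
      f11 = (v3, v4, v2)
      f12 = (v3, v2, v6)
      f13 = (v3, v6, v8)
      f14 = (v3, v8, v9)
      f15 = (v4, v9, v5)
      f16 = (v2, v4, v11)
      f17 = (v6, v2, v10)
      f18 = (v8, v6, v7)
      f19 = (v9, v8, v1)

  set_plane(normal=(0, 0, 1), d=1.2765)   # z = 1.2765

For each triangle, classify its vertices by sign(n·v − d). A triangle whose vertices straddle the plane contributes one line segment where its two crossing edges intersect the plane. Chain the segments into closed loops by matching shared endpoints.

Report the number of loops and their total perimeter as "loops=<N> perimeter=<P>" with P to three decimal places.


Straddling triangles (8 of 20):
  (v0,v11,v5) [--+] → (-0.867074, 0.457726, 1.2765)–(-0.20469, 1.12011, 1.2765)  len=0.9368
  (v0,v5,v1) [-+-] → (-0.20469, 1.12011, 1.2765)–(0.20469, 1.12011, 1.2765)  len=0.4094
  (v1,v5,v9) [-+-] → (0.20469, 1.12011, 1.2765)–(0.867074, 0.457726, 1.2765)  len=0.9368
  (v5,v11,v4) [+-+] → (-0.867074, 0.457726, 1.2765)–(-0.867074, -0.457726, 1.2765)  len=0.9155
  (v3,v9,v4) [--+] → (0.867074, -0.457726, 1.2765)–(0.20469, -1.12011, 1.2765)  len=0.9368
  (v3,v4,v2) [-+-] → (0.20469, -1.12011, 1.2765)–(-0.20469, -1.12011, 1.2765)  len=0.4094
  (v4,v9,v5) [+-+] → (0.867074, -0.457726, 1.2765)–(0.867074, 0.457726, 1.2765)  len=0.9155
  (v2,v4,v11) [-+-] → (-0.20469, -1.12011, 1.2765)–(-0.867074, -0.457726, 1.2765)  len=0.9368

Chained into 1 loop(s):
  loop 1: 8 segments, perimeter = 6.3967
Total perimeter = 6.397

loops=1 perimeter=6.397


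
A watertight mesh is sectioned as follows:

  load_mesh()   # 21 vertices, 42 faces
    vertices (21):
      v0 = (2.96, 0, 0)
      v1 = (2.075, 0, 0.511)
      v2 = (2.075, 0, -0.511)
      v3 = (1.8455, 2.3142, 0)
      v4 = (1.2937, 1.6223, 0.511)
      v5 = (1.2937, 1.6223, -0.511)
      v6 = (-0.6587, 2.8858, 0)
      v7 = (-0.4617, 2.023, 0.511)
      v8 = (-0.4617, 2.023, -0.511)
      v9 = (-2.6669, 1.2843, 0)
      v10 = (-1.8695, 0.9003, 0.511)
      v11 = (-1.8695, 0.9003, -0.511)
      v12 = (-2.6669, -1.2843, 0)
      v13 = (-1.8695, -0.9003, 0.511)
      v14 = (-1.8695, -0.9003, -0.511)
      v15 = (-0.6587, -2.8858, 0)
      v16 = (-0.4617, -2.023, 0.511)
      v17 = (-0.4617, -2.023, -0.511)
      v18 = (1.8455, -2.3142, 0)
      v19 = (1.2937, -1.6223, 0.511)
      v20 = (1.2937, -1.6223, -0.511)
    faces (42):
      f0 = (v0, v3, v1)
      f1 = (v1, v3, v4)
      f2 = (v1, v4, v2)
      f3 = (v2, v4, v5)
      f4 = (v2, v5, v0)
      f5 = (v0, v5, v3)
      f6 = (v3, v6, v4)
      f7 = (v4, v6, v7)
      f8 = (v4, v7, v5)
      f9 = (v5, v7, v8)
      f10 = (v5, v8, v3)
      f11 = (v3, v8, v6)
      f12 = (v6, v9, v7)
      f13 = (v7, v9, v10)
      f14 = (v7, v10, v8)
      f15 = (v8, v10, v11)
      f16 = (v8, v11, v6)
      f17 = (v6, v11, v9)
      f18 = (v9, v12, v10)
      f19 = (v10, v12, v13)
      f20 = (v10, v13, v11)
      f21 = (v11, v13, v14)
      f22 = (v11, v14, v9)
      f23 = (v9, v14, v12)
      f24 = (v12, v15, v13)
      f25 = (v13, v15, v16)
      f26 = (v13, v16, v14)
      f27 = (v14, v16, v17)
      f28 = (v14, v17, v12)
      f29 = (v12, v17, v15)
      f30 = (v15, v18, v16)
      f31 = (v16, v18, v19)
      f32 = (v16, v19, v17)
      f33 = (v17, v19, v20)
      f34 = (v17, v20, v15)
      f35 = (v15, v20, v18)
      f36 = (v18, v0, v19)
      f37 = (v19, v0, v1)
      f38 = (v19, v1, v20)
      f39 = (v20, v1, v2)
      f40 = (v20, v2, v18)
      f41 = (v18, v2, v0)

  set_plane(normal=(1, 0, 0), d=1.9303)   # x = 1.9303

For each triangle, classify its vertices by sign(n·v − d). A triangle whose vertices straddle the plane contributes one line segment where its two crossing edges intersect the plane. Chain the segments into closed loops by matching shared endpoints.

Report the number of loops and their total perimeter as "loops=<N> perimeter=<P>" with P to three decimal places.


loops=2 perimeter=9.674

Straddling triangles (12 of 42):
  (v0,v3,v1) [+-+] → (1.9303, 2.13812, 0)–(1.9303, 1.45911, 0.188814)  len=0.7048
  (v1,v3,v4) [+--] → (1.9303, 1.45911, 0.188814)–(1.9303, 0.300457, 0.511)  len=1.2026
  (v1,v4,v2) [+-+] → (1.9303, 0.300457, 0.511)–(1.9303, 0.300457, -0.321721)  len=0.8327
  (v2,v4,v5) [+--] → (1.9303, 0.300457, -0.321721)–(1.9303, 0.300457, -0.511)  len=0.1893
  (v2,v5,v0) [+-+] → (1.9303, 0.300457, -0.511)–(1.9303, 1.00251, -0.315775)  len=0.7287
  (v0,v5,v3) [+--] → (1.9303, 1.00251, -0.315775)–(1.9303, 2.13812, 0)  len=1.1787
  (v18,v0,v19) [-+-] → (1.9303, -2.13812, 0)–(1.9303, -1.00251, 0.315775)  len=1.1787
  (v19,v0,v1) [-++] → (1.9303, -1.00251, 0.315775)–(1.9303, -0.300457, 0.511)  len=0.7287
  (v19,v1,v20) [-+-] → (1.9303, -0.300457, 0.511)–(1.9303, -0.300457, 0.321721)  len=0.1893
  (v20,v1,v2) [-++] → (1.9303, -0.300457, 0.321721)–(1.9303, -0.300457, -0.511)  len=0.8327
  (v20,v2,v18) [-+-] → (1.9303, -0.300457, -0.511)–(1.9303, -1.45911, -0.188814)  len=1.2026
  (v18,v2,v0) [-++] → (1.9303, -1.45911, -0.188814)–(1.9303, -2.13812, 0)  len=0.7048

Chained into 2 loop(s):
  loop 1: 6 segments, perimeter = 4.8368
  loop 2: 6 segments, perimeter = 4.8368
Total perimeter = 9.674


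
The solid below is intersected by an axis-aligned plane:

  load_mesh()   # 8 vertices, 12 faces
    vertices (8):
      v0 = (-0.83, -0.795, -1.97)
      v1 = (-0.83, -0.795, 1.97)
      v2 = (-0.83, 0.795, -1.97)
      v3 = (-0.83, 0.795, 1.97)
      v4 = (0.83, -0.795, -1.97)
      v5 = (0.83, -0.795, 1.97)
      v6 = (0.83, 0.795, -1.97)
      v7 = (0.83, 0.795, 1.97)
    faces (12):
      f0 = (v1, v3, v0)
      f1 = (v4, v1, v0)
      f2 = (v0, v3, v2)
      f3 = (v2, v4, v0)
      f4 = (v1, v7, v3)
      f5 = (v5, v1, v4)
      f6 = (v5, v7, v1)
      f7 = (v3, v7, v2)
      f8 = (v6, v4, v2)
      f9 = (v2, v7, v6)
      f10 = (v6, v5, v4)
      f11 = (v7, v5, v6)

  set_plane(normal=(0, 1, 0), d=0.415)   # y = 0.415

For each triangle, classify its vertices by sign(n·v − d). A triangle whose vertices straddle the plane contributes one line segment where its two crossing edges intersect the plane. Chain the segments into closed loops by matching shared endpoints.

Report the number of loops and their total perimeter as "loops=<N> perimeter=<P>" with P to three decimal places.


loops=1 perimeter=11.200

Straddling triangles (8 of 12):
  (v1,v3,v0) [-+-] → (-0.83, 0.415, 1.97)–(-0.83, 0.415, 1.02836)  len=0.9416
  (v0,v3,v2) [-++] → (-0.83, 0.415, 1.02836)–(-0.83, 0.415, -1.97)  len=2.9984
  (v2,v4,v0) [+--] → (-0.43327, 0.415, -1.97)–(-0.83, 0.415, -1.97)  len=0.3967
  (v1,v7,v3) [-++] → (0.43327, 0.415, 1.97)–(-0.83, 0.415, 1.97)  len=1.2633
  (v5,v7,v1) [-+-] → (0.83, 0.415, 1.97)–(0.43327, 0.415, 1.97)  len=0.3967
  (v6,v4,v2) [+-+] → (0.83, 0.415, -1.97)–(-0.43327, 0.415, -1.97)  len=1.2633
  (v6,v5,v4) [+--] → (0.83, 0.415, -1.02836)–(0.83, 0.415, -1.97)  len=0.9416
  (v7,v5,v6) [+-+] → (0.83, 0.415, 1.97)–(0.83, 0.415, -1.02836)  len=2.9984

Chained into 1 loop(s):
  loop 1: 8 segments, perimeter = 11.2000
Total perimeter = 11.200


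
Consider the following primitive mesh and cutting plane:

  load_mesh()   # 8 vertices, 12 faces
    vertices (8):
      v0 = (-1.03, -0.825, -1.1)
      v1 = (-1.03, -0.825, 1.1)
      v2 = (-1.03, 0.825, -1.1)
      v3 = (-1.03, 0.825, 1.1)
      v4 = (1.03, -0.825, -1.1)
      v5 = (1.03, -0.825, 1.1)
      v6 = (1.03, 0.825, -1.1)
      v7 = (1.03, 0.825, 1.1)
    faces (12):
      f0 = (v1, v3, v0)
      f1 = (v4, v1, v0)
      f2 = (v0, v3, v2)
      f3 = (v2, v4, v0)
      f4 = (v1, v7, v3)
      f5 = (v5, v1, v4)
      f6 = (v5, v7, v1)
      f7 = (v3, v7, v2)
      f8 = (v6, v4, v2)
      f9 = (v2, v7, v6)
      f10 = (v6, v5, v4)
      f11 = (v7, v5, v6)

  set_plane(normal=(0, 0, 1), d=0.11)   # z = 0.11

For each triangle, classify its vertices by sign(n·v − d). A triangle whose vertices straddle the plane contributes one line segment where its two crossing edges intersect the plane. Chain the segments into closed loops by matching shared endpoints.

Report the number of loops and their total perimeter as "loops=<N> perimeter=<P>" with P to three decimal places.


Straddling triangles (8 of 12):
  (v1,v3,v0) [++-] → (-1.03, 0.0825, 0.11)–(-1.03, -0.825, 0.11)  len=0.9075
  (v4,v1,v0) [-+-] → (-0.103, -0.825, 0.11)–(-1.03, -0.825, 0.11)  len=0.9270
  (v0,v3,v2) [-+-] → (-1.03, 0.0825, 0.11)–(-1.03, 0.825, 0.11)  len=0.7425
  (v5,v1,v4) [++-] → (-0.103, -0.825, 0.11)–(1.03, -0.825, 0.11)  len=1.1330
  (v3,v7,v2) [++-] → (0.103, 0.825, 0.11)–(-1.03, 0.825, 0.11)  len=1.1330
  (v2,v7,v6) [-+-] → (0.103, 0.825, 0.11)–(1.03, 0.825, 0.11)  len=0.9270
  (v6,v5,v4) [-+-] → (1.03, -0.0825, 0.11)–(1.03, -0.825, 0.11)  len=0.7425
  (v7,v5,v6) [++-] → (1.03, -0.0825, 0.11)–(1.03, 0.825, 0.11)  len=0.9075

Chained into 1 loop(s):
  loop 1: 8 segments, perimeter = 7.4200
Total perimeter = 7.420

loops=1 perimeter=7.420


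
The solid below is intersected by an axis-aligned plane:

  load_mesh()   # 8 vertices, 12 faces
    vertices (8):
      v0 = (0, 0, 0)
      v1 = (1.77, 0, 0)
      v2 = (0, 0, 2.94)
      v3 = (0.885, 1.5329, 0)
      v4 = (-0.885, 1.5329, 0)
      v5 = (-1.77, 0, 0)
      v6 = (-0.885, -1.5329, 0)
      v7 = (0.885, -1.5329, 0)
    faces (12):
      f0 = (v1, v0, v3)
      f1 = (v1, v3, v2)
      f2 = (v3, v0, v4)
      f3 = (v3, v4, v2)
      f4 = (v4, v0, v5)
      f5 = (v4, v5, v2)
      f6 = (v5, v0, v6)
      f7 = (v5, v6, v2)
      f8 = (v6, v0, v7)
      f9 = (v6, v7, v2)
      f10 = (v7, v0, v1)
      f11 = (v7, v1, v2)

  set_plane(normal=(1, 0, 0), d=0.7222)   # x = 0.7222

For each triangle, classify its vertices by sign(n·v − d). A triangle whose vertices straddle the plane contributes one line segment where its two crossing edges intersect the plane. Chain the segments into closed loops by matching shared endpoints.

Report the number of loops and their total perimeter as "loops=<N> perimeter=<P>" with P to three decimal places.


loops=1 perimeter=7.752

Straddling triangles (8 of 12):
  (v1,v0,v3) [+-+] → (0.7222, 0, 0)–(0.7222, 1.25092, 0)  len=1.2509
  (v1,v3,v2) [++-] → (0.7222, 1.25092, 0.540827)–(0.7222, 0, 1.74041)  len=1.7331
  (v3,v0,v4) [+--] → (0.7222, 1.25092, 0)–(0.7222, 1.5329, 0)  len=0.2820
  (v3,v4,v2) [+--] → (0.7222, 1.5329, 0)–(0.7222, 1.25092, 0.540827)  len=0.6099
  (v6,v0,v7) [--+] → (0.7222, -1.25092, 0)–(0.7222, -1.5329, 0)  len=0.2820
  (v6,v7,v2) [-+-] → (0.7222, -1.5329, 0)–(0.7222, -1.25092, 0.540827)  len=0.6099
  (v7,v0,v1) [+-+] → (0.7222, -1.25092, 0)–(0.7222, 0, 0)  len=1.2509
  (v7,v1,v2) [++-] → (0.7222, 0, 1.74041)–(0.7222, -1.25092, 0.540827)  len=1.7331

Chained into 1 loop(s):
  loop 1: 8 segments, perimeter = 7.7519
Total perimeter = 7.752


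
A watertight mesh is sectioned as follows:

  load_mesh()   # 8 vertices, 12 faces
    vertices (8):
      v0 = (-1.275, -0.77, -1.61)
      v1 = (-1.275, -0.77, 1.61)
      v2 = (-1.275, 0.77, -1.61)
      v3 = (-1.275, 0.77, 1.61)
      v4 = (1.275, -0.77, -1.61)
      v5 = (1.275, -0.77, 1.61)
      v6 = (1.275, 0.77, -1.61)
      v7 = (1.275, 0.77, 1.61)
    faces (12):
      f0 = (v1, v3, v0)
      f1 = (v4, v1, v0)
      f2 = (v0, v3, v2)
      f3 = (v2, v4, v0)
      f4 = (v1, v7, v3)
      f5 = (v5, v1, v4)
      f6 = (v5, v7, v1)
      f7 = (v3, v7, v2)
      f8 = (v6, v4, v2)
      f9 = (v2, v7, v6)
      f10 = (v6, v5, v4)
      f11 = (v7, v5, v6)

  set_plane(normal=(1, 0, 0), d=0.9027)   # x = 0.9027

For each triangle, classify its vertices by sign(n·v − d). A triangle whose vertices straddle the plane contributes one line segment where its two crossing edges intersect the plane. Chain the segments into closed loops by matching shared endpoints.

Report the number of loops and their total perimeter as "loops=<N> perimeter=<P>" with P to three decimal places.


Straddling triangles (8 of 12):
  (v4,v1,v0) [+--] → (0.9027, -0.77, -1.13988)–(0.9027, -0.77, -1.61)  len=0.4701
  (v2,v4,v0) [-+-] → (0.9027, -0.54516, -1.61)–(0.9027, -0.77, -1.61)  len=0.2248
  (v1,v7,v3) [-+-] → (0.9027, 0.54516, 1.61)–(0.9027, 0.77, 1.61)  len=0.2248
  (v5,v1,v4) [+-+] → (0.9027, -0.77, 1.61)–(0.9027, -0.77, -1.13988)  len=2.7499
  (v5,v7,v1) [++-] → (0.9027, 0.54516, 1.61)–(0.9027, -0.77, 1.61)  len=1.3152
  (v3,v7,v2) [-+-] → (0.9027, 0.77, 1.61)–(0.9027, 0.77, 1.13988)  len=0.4701
  (v6,v4,v2) [++-] → (0.9027, -0.54516, -1.61)–(0.9027, 0.77, -1.61)  len=1.3152
  (v2,v7,v6) [-++] → (0.9027, 0.77, 1.13988)–(0.9027, 0.77, -1.61)  len=2.7499

Chained into 1 loop(s):
  loop 1: 8 segments, perimeter = 9.5200
Total perimeter = 9.520

loops=1 perimeter=9.520


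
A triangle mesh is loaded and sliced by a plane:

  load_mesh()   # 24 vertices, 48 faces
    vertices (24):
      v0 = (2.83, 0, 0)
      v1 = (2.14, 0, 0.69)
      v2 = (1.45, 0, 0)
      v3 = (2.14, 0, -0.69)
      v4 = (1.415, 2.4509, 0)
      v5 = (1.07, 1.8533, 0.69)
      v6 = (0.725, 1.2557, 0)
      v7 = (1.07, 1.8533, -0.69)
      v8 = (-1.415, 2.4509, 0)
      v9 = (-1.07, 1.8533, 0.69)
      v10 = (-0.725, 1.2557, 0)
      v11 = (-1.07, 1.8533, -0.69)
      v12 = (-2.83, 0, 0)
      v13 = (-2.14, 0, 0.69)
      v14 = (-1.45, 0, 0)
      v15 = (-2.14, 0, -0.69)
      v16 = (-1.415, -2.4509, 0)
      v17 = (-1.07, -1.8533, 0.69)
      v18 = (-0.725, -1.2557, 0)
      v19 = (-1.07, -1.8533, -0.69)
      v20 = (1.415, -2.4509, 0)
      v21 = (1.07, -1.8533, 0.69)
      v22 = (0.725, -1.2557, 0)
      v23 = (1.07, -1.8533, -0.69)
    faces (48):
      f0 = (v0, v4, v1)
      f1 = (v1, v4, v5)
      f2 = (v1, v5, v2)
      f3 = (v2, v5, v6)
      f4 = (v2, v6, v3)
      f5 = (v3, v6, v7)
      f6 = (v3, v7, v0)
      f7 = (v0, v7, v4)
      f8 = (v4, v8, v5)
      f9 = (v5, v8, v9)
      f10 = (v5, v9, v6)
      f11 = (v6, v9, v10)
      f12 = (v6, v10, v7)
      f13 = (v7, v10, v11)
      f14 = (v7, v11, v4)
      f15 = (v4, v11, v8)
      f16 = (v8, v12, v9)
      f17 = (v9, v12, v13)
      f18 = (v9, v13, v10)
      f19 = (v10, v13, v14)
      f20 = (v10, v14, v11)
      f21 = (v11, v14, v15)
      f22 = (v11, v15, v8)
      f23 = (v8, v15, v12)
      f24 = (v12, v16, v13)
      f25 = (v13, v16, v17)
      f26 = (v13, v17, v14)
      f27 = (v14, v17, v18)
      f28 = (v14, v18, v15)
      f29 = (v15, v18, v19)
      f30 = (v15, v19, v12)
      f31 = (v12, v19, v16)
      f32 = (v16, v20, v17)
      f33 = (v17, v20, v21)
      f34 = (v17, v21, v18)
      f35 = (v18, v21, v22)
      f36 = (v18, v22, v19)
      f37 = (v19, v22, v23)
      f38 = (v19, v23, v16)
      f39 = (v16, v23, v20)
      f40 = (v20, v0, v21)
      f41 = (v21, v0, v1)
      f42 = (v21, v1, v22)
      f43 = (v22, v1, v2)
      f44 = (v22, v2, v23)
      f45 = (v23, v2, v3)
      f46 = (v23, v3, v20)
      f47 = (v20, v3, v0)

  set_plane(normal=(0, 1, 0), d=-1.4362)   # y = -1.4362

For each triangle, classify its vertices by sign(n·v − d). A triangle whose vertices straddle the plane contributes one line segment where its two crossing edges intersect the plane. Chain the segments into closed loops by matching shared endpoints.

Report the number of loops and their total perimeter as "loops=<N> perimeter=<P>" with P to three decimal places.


loops=1 perimeter=9.944

Straddling triangles (18 of 48):
  (v12,v16,v13) [+-+] → (-2.00083, -1.4362, 0)–(-1.71516, -1.4362, 0.285668)  len=0.4040
  (v13,v16,v17) [+--] → (-1.71516, -1.4362, 0.285668)–(-1.31081, -1.4362, 0.69)  len=0.5718
  (v13,v17,v14) [+-+] → (-1.31081, -1.4362, 0.69)–(-1.15552, -1.4362, 0.53471)  len=0.2196
  (v14,v17,v18) [+-+] → (-1.15552, -1.4362, 0.53471)–(-0.829204, -1.4362, 0.208409)  len=0.4615
  (v15,v18,v19) [++-] → (-0.829204, -1.4362, -0.208409)–(-1.31081, -1.4362, -0.69)  len=0.6811
  (v15,v19,v12) [+-+] → (-1.31081, -1.4362, -0.69)–(-1.4661, -1.4362, -0.53471)  len=0.2196
  (v12,v19,v16) [+--] → (-1.4661, -1.4362, -0.53471)–(-2.00083, -1.4362, 0)  len=0.7562
  (v17,v21,v18) [--+] → (-0.182836, -1.4362, 0.208409)–(-0.829204, -1.4362, 0.208409)  len=0.6464
  (v18,v21,v22) [+-+] → (-0.182836, -1.4362, 0.208409)–(0.829204, -1.4362, 0.208409)  len=1.0120
  (v18,v22,v19) [++-] → (0.182836, -1.4362, -0.208409)–(-0.829204, -1.4362, -0.208409)  len=1.0120
  (v19,v22,v23) [-+-] → (0.182836, -1.4362, -0.208409)–(0.829204, -1.4362, -0.208409)  len=0.6464
  (v20,v0,v21) [-+-] → (2.00083, -1.4362, 0)–(1.4661, -1.4362, 0.53471)  len=0.7562
  (v21,v0,v1) [-++] → (1.4661, -1.4362, 0.53471)–(1.31081, -1.4362, 0.69)  len=0.2196
  (v21,v1,v22) [-++] → (1.31081, -1.4362, 0.69)–(0.829204, -1.4362, 0.208409)  len=0.6811
  (v22,v2,v23) [++-] → (1.15552, -1.4362, -0.53471)–(0.829204, -1.4362, -0.208409)  len=0.4615
  (v23,v2,v3) [-++] → (1.15552, -1.4362, -0.53471)–(1.31081, -1.4362, -0.69)  len=0.2196
  (v23,v3,v20) [-+-] → (1.31081, -1.4362, -0.69)–(1.71516, -1.4362, -0.285668)  len=0.5718
  (v20,v3,v0) [-++] → (1.71516, -1.4362, -0.285668)–(2.00083, -1.4362, 0)  len=0.4040

Chained into 1 loop(s):
  loop 1: 18 segments, perimeter = 9.9444
Total perimeter = 9.944


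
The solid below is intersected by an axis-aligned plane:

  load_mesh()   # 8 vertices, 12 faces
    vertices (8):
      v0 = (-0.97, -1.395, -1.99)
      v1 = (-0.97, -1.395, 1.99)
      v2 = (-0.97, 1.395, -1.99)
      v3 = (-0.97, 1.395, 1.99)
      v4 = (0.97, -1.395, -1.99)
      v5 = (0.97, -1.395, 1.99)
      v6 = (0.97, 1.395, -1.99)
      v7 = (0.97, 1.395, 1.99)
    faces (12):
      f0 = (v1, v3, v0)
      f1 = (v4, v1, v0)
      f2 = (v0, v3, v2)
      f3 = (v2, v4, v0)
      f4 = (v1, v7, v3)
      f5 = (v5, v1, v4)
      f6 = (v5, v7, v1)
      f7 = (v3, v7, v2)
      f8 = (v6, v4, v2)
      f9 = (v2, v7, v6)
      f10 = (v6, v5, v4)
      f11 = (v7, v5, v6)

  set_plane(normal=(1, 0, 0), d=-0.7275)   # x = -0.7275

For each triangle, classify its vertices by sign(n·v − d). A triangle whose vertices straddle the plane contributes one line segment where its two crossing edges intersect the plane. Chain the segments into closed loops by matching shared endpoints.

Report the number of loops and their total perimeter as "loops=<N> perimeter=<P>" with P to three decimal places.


loops=1 perimeter=13.540

Straddling triangles (8 of 12):
  (v4,v1,v0) [+--] → (-0.7275, -1.395, 1.4925)–(-0.7275, -1.395, -1.99)  len=3.4825
  (v2,v4,v0) [-+-] → (-0.7275, 1.04625, -1.99)–(-0.7275, -1.395, -1.99)  len=2.4413
  (v1,v7,v3) [-+-] → (-0.7275, -1.04625, 1.99)–(-0.7275, 1.395, 1.99)  len=2.4413
  (v5,v1,v4) [+-+] → (-0.7275, -1.395, 1.99)–(-0.7275, -1.395, 1.4925)  len=0.4975
  (v5,v7,v1) [++-] → (-0.7275, -1.04625, 1.99)–(-0.7275, -1.395, 1.99)  len=0.3487
  (v3,v7,v2) [-+-] → (-0.7275, 1.395, 1.99)–(-0.7275, 1.395, -1.4925)  len=3.4825
  (v6,v4,v2) [++-] → (-0.7275, 1.04625, -1.99)–(-0.7275, 1.395, -1.99)  len=0.3487
  (v2,v7,v6) [-++] → (-0.7275, 1.395, -1.4925)–(-0.7275, 1.395, -1.99)  len=0.4975

Chained into 1 loop(s):
  loop 1: 8 segments, perimeter = 13.5400
Total perimeter = 13.540


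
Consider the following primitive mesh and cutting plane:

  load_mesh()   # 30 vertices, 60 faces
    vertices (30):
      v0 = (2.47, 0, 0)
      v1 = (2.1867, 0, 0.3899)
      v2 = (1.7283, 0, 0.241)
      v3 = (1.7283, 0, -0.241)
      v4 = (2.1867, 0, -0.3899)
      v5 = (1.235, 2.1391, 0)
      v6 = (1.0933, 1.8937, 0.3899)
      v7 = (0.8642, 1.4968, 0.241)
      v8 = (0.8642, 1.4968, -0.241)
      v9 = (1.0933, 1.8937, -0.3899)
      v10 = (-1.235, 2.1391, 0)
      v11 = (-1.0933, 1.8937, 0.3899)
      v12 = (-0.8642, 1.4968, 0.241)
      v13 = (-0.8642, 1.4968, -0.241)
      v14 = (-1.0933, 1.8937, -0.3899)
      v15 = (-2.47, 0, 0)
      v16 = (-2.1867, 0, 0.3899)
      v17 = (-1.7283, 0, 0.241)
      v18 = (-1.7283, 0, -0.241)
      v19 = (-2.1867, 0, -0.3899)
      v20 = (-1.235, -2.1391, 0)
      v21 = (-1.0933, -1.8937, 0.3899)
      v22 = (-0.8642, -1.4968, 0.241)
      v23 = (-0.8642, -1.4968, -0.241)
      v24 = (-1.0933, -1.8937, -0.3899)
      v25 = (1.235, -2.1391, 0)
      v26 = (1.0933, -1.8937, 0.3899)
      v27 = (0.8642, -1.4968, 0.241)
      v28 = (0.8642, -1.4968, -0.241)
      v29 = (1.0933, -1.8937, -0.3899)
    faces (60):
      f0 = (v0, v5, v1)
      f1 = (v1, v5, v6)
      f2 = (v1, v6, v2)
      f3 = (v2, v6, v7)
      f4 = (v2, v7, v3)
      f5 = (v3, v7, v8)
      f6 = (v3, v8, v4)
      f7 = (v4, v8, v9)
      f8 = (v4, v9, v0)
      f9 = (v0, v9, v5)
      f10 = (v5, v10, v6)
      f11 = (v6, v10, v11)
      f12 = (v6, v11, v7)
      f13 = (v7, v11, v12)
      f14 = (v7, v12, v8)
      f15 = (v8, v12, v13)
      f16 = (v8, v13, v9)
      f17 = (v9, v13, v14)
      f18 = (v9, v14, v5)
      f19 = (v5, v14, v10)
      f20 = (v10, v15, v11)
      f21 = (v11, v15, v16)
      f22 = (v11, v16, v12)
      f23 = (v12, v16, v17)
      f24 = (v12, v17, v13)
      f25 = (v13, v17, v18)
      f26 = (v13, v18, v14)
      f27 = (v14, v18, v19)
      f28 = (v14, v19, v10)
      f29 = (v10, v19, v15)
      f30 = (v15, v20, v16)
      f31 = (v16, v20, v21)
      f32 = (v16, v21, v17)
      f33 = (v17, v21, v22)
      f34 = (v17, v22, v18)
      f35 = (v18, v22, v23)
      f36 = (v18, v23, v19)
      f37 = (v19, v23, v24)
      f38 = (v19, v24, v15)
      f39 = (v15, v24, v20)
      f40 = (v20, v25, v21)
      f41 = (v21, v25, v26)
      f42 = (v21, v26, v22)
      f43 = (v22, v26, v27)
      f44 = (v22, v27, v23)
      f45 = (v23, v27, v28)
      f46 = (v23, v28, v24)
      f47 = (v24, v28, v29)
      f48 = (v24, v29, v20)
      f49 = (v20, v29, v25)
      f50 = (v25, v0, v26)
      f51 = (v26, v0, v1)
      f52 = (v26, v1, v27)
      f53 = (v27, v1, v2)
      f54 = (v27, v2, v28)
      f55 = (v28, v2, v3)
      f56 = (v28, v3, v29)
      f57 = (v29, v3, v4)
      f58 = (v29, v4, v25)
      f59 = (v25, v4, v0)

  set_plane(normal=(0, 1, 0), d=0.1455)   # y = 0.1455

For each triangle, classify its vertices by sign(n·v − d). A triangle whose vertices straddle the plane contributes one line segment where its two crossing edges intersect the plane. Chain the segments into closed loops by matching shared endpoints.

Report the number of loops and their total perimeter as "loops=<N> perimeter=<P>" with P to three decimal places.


loops=2 perimeter=4.820

Straddling triangles (20 of 60):
  (v0,v5,v1) [-+-] → (2.386, 0.1455, 0)–(2.12197, 0.1455, 0.363379)  len=0.4492
  (v1,v5,v6) [-++] → (2.12197, 0.1455, 0.363379)–(2.10269, 0.1455, 0.3899)  len=0.0328
  (v1,v6,v2) [-+-] → (2.10269, 0.1455, 0.3899)–(1.67951, 0.1455, 0.252441)  len=0.4449
  (v2,v6,v7) [-++] → (1.67951, 0.1455, 0.252441)–(1.6443, 0.1455, 0.241)  len=0.0370
  (v2,v7,v3) [-+-] → (1.6443, 0.1455, 0.241)–(1.6443, 0.1455, -0.194146)  len=0.4351
  (v3,v7,v8) [-++] → (1.6443, 0.1455, -0.194146)–(1.6443, 0.1455, -0.241)  len=0.0469
  (v3,v8,v4) [-+-] → (1.6443, 0.1455, -0.241)–(2.05814, 0.1455, -0.375426)  len=0.4351
  (v4,v8,v9) [-++] → (2.05814, 0.1455, -0.375426)–(2.10269, 0.1455, -0.3899)  len=0.0468
  (v4,v9,v0) [-+-] → (2.10269, 0.1455, -0.3899)–(2.36422, 0.1455, -0.0299575)  len=0.4449
  (v0,v9,v5) [-++] → (2.36422, 0.1455, -0.0299575)–(2.386, 0.1455, 0)  len=0.0370
  (v10,v15,v11) [+-+] → (-2.386, 0.1455, 0)–(-2.36422, 0.1455, 0.0299575)  len=0.0370
  (v11,v15,v16) [+--] → (-2.36422, 0.1455, 0.0299575)–(-2.10269, 0.1455, 0.3899)  len=0.4449
  (v11,v16,v12) [+-+] → (-2.10269, 0.1455, 0.3899)–(-2.05814, 0.1455, 0.375426)  len=0.0468
  (v12,v16,v17) [+--] → (-2.05814, 0.1455, 0.375426)–(-1.6443, 0.1455, 0.241)  len=0.4351
  (v12,v17,v13) [+-+] → (-1.6443, 0.1455, 0.241)–(-1.6443, 0.1455, 0.194146)  len=0.0469
  (v13,v17,v18) [+--] → (-1.6443, 0.1455, 0.194146)–(-1.6443, 0.1455, -0.241)  len=0.4351
  (v13,v18,v14) [+-+] → (-1.6443, 0.1455, -0.241)–(-1.67951, 0.1455, -0.252441)  len=0.0370
  (v14,v18,v19) [+--] → (-1.67951, 0.1455, -0.252441)–(-2.10269, 0.1455, -0.3899)  len=0.4449
  (v14,v19,v10) [+-+] → (-2.10269, 0.1455, -0.3899)–(-2.12197, 0.1455, -0.363379)  len=0.0328
  (v10,v19,v15) [+--] → (-2.12197, 0.1455, -0.363379)–(-2.386, 0.1455, 0)  len=0.4492

Chained into 2 loop(s):
  loop 1: 10 segments, perimeter = 2.4098
  loop 2: 10 segments, perimeter = 2.4098
Total perimeter = 4.820


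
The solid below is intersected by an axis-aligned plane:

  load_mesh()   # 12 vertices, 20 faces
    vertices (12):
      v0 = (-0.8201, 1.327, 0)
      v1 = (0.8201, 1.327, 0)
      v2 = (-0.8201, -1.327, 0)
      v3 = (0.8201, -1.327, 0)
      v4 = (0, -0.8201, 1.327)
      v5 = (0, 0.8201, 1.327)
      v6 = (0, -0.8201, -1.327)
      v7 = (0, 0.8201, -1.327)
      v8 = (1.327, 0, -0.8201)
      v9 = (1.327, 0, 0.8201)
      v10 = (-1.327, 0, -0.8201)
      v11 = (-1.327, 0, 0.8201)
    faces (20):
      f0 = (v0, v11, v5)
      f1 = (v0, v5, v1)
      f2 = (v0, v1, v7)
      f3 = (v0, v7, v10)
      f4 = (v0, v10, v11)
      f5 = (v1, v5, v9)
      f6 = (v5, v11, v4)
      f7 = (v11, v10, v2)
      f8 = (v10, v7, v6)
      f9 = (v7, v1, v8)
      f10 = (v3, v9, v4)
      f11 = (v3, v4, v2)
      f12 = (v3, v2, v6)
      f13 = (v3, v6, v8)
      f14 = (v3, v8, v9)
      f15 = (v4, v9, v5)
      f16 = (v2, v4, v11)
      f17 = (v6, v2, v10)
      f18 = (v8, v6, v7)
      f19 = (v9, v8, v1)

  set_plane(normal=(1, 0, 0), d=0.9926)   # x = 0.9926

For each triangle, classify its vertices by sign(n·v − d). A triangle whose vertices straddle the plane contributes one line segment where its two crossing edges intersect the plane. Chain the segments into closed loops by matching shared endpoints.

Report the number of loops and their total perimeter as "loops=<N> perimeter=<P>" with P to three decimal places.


loops=1 perimeter=5.726

Straddling triangles (8 of 20):
  (v1,v5,v9) [--+] → (0.9926, 0.206663, 0.947837)–(0.9926, 0.875417, 0.279083)  len=0.9458
  (v7,v1,v8) [--+] → (0.9926, 0.875417, -0.279083)–(0.9926, 0.206663, -0.947837)  len=0.9458
  (v3,v9,v4) [-+-] → (0.9926, -0.875417, 0.279083)–(0.9926, -0.206663, 0.947837)  len=0.9458
  (v3,v6,v8) [--+] → (0.9926, -0.206663, -0.947837)–(0.9926, -0.875417, -0.279083)  len=0.9458
  (v3,v8,v9) [-++] → (0.9926, -0.875417, -0.279083)–(0.9926, -0.875417, 0.279083)  len=0.5582
  (v4,v9,v5) [-+-] → (0.9926, -0.206663, 0.947837)–(0.9926, 0.206663, 0.947837)  len=0.4133
  (v8,v6,v7) [+--] → (0.9926, -0.206663, -0.947837)–(0.9926, 0.206663, -0.947837)  len=0.4133
  (v9,v8,v1) [++-] → (0.9926, 0.875417, -0.279083)–(0.9926, 0.875417, 0.279083)  len=0.5582

Chained into 1 loop(s):
  loop 1: 8 segments, perimeter = 5.7260
Total perimeter = 5.726


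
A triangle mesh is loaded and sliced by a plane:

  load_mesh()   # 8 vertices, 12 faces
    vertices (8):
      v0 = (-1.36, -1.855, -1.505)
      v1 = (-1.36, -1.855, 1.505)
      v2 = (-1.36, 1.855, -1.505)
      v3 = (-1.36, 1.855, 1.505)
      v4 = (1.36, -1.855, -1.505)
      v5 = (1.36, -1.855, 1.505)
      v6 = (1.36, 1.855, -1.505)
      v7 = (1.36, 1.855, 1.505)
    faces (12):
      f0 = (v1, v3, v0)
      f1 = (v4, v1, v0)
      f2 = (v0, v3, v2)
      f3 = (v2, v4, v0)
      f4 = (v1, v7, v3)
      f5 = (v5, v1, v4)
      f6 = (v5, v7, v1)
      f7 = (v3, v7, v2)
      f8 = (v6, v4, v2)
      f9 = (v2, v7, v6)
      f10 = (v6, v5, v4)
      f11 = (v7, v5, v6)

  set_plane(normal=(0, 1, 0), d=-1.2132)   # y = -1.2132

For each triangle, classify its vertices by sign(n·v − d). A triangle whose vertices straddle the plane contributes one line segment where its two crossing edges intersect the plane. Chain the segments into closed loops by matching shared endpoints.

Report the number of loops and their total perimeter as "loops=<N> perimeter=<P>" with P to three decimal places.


loops=1 perimeter=11.460

Straddling triangles (8 of 12):
  (v1,v3,v0) [-+-] → (-1.36, -1.2132, 1.505)–(-1.36, -1.2132, -0.984294)  len=2.4893
  (v0,v3,v2) [-++] → (-1.36, -1.2132, -0.984294)–(-1.36, -1.2132, -1.505)  len=0.5207
  (v2,v4,v0) [+--] → (0.889462, -1.2132, -1.505)–(-1.36, -1.2132, -1.505)  len=2.2495
  (v1,v7,v3) [-++] → (-0.889462, -1.2132, 1.505)–(-1.36, -1.2132, 1.505)  len=0.4705
  (v5,v7,v1) [-+-] → (1.36, -1.2132, 1.505)–(-0.889462, -1.2132, 1.505)  len=2.2495
  (v6,v4,v2) [+-+] → (1.36, -1.2132, -1.505)–(0.889462, -1.2132, -1.505)  len=0.4705
  (v6,v5,v4) [+--] → (1.36, -1.2132, 0.984294)–(1.36, -1.2132, -1.505)  len=2.4893
  (v7,v5,v6) [+-+] → (1.36, -1.2132, 1.505)–(1.36, -1.2132, 0.984294)  len=0.5207

Chained into 1 loop(s):
  loop 1: 8 segments, perimeter = 11.4600
Total perimeter = 11.460
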